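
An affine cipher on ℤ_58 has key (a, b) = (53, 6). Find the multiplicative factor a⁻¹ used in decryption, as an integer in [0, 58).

Apply the Euclidean algorithm to 58 and 53:
58 = 1*53 + 5
53 = 10*5 + 3
5 = 1*3 + 2
3 = 1*2 + 1
2 = 2*1 + 0
gcd = 1, so the inverse exists. Back-substitute:
1 = 3 − 2
1 = −5 + 2·3
1 = 2·53 − 21·5
1 = −21·58 + 23·53
So 53·23 ≡ 1 (mod 58).

23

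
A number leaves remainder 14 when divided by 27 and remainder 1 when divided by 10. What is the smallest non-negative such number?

41

Write x = 14 + 27·k. Then 27·k ≡ 1 − 14 ≡ 7 (mod 10).
Need 27⁻¹ mod 10. Extended Euclid on (10, 7):
10 = 1·7 + 3
7 = 2·3 + 1
3 = 3·1 + 0
Back-substitute:
1 = 7 − 2·3
1 = −2·10 + 3·7
27⁻¹ ≡ 3 (mod 10), so k ≡ 3·7 ≡ 1 (mod 10).
x = 14 + 27·1 = 41.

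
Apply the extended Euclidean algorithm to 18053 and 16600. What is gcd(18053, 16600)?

1

Euclidean algorithm:
18053 = 1*16600 + 1453
16600 = 11*1453 + 617
1453 = 2*617 + 219
617 = 2*219 + 179
219 = 1*179 + 40
179 = 4*40 + 19
40 = 2*19 + 2
19 = 9*2 + 1
2 = 2*1 + 0
gcd(18053, 16600) = 1.
Express as a combination:
1 = 19 − 9·2
1 = −9·40 + 19·19
1 = 19·179 − 85·40
1 = −85·219 + 104·179
1 = 104·617 − 293·219
1 = −293·1453 + 690·617
1 = 690·16600 − 7883·1453
1 = −7883·18053 + 8573·16600
So 1 = (-7883)·18053 + (8573)·16600.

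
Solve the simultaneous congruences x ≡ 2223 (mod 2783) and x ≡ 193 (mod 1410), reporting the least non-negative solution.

Write x = 2223 + 2783·k. Then 2783·k ≡ 193 − 2223 ≡ 790 (mod 1410).
Need 2783⁻¹ mod 1410. Extended Euclid on (1410, 1373):
1410 = 1*1373 + 37
1373 = 37*37 + 4
37 = 9*4 + 1
4 = 4*1 + 0
Back-substitute:
1 = 37 − 9·4
1 = −9·1373 + 334·37
1 = 334·1410 − 343·1373
2783⁻¹ ≡ 1067 (mod 1410), so k ≡ 1067·790 ≡ 1160 (mod 1410).
x = 2223 + 2783·1160 = 3230503.

3230503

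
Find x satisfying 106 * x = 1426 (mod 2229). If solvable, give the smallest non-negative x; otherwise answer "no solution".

1906

First find gcd(106, 2229):
2229 = 21×106 + 3
106 = 35×3 + 1
3 = 3×1 + 0
gcd = 1, so a unique solution mod 2229 exists.
Back-substitute for the Bézout coefficients:
1 = 106 − 35·3
1 = −35·2229 + 736·106
So 106·(736) ≡ 1 (mod 2229), giving 106⁻¹ ≡ 736.
x ≡ 106⁻¹·1426 ≡ 736·1426 ≡ 1906 (mod 2229).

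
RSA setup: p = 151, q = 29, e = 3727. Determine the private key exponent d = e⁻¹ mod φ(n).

3463

φ(n) = (p−1)(q−1) = 150·28 = 4200.
Need d with 3727·d ≡ 1 (mod 4200). Apply the extended Euclidean algorithm:
4200 = 1×3727 + 473
3727 = 7×473 + 416
473 = 1×416 + 57
416 = 7×57 + 17
57 = 3×17 + 6
17 = 2×6 + 5
6 = 1×5 + 1
5 = 5×1 + 0
Back-substitute:
1 = 6 − 5
1 = −17 + 3·6
1 = 3·57 − 10·17
1 = −10·416 + 73·57
1 = 73·473 − 83·416
1 = −83·3727 + 654·473
1 = 654·4200 − 737·3727
So 3727·(-737) ≡ 1 (mod 4200), hence d ≡ -737 ≡ 3463 (mod 4200).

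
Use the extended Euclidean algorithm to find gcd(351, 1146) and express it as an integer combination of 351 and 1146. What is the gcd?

Euclidean algorithm:
1146 = 3·351 + 93
351 = 3·93 + 72
93 = 1·72 + 21
72 = 3·21 + 9
21 = 2·9 + 3
9 = 3·3 + 0
gcd(351, 1146) = 3.
Express as a combination:
3 = 21 − 2·9
3 = −2·72 + 7·21
3 = 7·93 − 9·72
3 = −9·351 + 34·93
3 = 34·1146 − 111·351
So 3 = (34)·1146 + (-111)·351.

3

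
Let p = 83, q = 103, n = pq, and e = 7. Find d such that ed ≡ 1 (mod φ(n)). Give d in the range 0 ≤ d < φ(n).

φ(n) = (p−1)(q−1) = 82·102 = 8364.
Need d with 7·d ≡ 1 (mod 8364). Apply the extended Euclidean algorithm:
8364 = 1194×7 + 6
7 = 1×6 + 1
6 = 6×1 + 0
Back-substitute:
1 = 7 − 6
1 = −8364 + 1195·7
So 7·1195 ≡ 1 (mod 8364), hence d = 1195.

1195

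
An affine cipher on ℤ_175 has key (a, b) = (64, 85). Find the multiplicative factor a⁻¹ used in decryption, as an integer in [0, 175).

134

Apply the Euclidean algorithm to 175 and 64:
175 = 2*64 + 47
64 = 1*47 + 17
47 = 2*17 + 13
17 = 1*13 + 4
13 = 3*4 + 1
4 = 4*1 + 0
Since gcd(64, 175) = 1, back-substitute to write 1 as a combination:
1 = 13 − 3·4
1 = −3·17 + 4·13
1 = 4·47 − 11·17
1 = −11·64 + 15·47
1 = 15·175 − 41·64
So 64·(-41) ≡ 1 (mod 175), and -41 ≡ 134 (mod 175).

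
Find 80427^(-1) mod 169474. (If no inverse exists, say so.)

Apply the Euclidean algorithm to 169474 and 80427:
169474 = 2·80427 + 8620
80427 = 9·8620 + 2847
8620 = 3·2847 + 79
2847 = 36·79 + 3
79 = 26·3 + 1
3 = 3·1 + 0
gcd = 1, so the inverse exists. Back-substitute:
1 = 79 − 26·3
1 = −26·2847 + 937·79
1 = 937·8620 − 2837·2847
1 = −2837·80427 + 26470·8620
1 = 26470·169474 − 55777·80427
Thus 80427·(-55777) ≡ 1 (mod 169474); reducing, -55777 mod 169474 = 113697.

113697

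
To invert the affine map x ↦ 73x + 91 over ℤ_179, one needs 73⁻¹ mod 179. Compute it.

103

Extended Euclidean algorithm:
179 = 2*73 + 33
73 = 2*33 + 7
33 = 4*7 + 5
7 = 1*5 + 2
5 = 2*2 + 1
2 = 2*1 + 0
gcd = 1, so the inverse exists. Back-substitute:
1 = 5 − 2·2
1 = −2·7 + 3·5
1 = 3·33 − 14·7
1 = −14·73 + 31·33
1 = 31·179 − 76·73
So 73·(-76) ≡ 1 (mod 179), and -76 ≡ 103 (mod 179).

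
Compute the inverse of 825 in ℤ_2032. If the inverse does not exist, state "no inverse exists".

633

Extended Euclidean algorithm:
2032 = 2×825 + 382
825 = 2×382 + 61
382 = 6×61 + 16
61 = 3×16 + 13
16 = 1×13 + 3
13 = 4×3 + 1
3 = 3×1 + 0
gcd = 1, so the inverse exists. Back-substitute:
1 = 13 − 4·3
1 = −4·16 + 5·13
1 = 5·61 − 19·16
1 = −19·382 + 119·61
1 = 119·825 − 257·382
1 = −257·2032 + 633·825
So 825·633 ≡ 1 (mod 2032).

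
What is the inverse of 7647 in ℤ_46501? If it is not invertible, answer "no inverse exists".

20809

Apply the Euclidean algorithm to 46501 and 7647:
46501 = 6*7647 + 619
7647 = 12*619 + 219
619 = 2*219 + 181
219 = 1*181 + 38
181 = 4*38 + 29
38 = 1*29 + 9
29 = 3*9 + 2
9 = 4*2 + 1
2 = 2*1 + 0
gcd = 1, so the inverse exists. Back-substitute:
1 = 9 − 4·2
1 = −4·29 + 13·9
1 = 13·38 − 17·29
1 = −17·181 + 81·38
1 = 81·219 − 98·181
1 = −98·619 + 277·219
1 = 277·7647 − 3422·619
1 = −3422·46501 + 20809·7647
So 7647·20809 ≡ 1 (mod 46501).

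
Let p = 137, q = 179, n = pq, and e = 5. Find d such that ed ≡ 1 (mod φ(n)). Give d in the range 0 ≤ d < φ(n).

φ(n) = (p−1)(q−1) = 136·178 = 24208.
Need d with 5·d ≡ 1 (mod 24208). Apply the extended Euclidean algorithm:
24208 = 4841·5 + 3
5 = 1·3 + 2
3 = 1·2 + 1
2 = 2·1 + 0
Back-substitute:
1 = 3 − 2
1 = −5 + 2·3
1 = 2·24208 − 9683·5
So 5·(-9683) ≡ 1 (mod 24208), hence d ≡ -9683 ≡ 14525 (mod 24208).

14525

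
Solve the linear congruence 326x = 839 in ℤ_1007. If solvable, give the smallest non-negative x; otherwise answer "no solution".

191

First find gcd(326, 1007):
1007 = 3·326 + 29
326 = 11·29 + 7
29 = 4·7 + 1
7 = 7·1 + 0
gcd = 1, so a unique solution mod 1007 exists.
Back-substitute for the Bézout coefficients:
1 = 29 − 4·7
1 = −4·326 + 45·29
1 = 45·1007 − 139·326
So 326·(-139) ≡ 1 (mod 1007), giving 326⁻¹ ≡ 868.
x ≡ 326⁻¹·839 ≡ 868·839 ≡ 191 (mod 1007).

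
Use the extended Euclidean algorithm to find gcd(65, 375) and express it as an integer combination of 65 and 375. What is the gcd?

5

Repeated division:
375 = 5×65 + 50
65 = 1×50 + 15
50 = 3×15 + 5
15 = 3×5 + 0
gcd(65, 375) = 5.
Back-substituting:
5 = 50 − 3·15
5 = −3·65 + 4·50
5 = 4·375 − 23·65
So 5 = (4)·375 + (-23)·65.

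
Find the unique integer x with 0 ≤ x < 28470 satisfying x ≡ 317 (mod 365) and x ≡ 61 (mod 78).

Write x = 317 + 365·k. Then 365·k ≡ 61 − 317 ≡ 56 (mod 78).
Need 365⁻¹ mod 78. Extended Euclid on (78, 53):
78 = 1·53 + 25
53 = 2·25 + 3
25 = 8·3 + 1
3 = 3·1 + 0
Back-substitute:
1 = 25 − 8·3
1 = −8·53 + 17·25
1 = 17·78 − 25·53
365⁻¹ ≡ 53 (mod 78), so k ≡ 53·56 ≡ 4 (mod 78).
x = 317 + 365·4 = 1777.

1777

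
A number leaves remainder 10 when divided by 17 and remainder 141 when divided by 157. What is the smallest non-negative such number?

Write x = 10 + 17·k. Then 17·k ≡ 141 − 10 ≡ 131 (mod 157).
Need 17⁻¹ mod 157. Extended Euclid on (157, 17):
157 = 9·17 + 4
17 = 4·4 + 1
4 = 4·1 + 0
Back-substitute:
1 = 17 − 4·4
1 = −4·157 + 37·17
17⁻¹ ≡ 37 (mod 157), so k ≡ 37·131 ≡ 137 (mod 157).
x = 10 + 17·137 = 2339.

2339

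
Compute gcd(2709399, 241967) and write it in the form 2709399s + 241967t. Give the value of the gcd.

11

Repeated division:
2709399 = 11·241967 + 47762
241967 = 5·47762 + 3157
47762 = 15·3157 + 407
3157 = 7·407 + 308
407 = 1·308 + 99
308 = 3·99 + 11
99 = 9·11 + 0
gcd(2709399, 241967) = 11.
Working backward:
11 = 308 − 3·99
11 = −3·407 + 4·308
11 = 4·3157 − 31·407
11 = −31·47762 + 469·3157
11 = 469·241967 − 2376·47762
11 = −2376·2709399 + 26605·241967
So 11 = (-2376)·2709399 + (26605)·241967.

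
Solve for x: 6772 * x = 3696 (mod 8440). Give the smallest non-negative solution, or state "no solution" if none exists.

First find gcd(6772, 8440):
8440 = 1×6772 + 1668
6772 = 4×1668 + 100
1668 = 16×100 + 68
100 = 1×68 + 32
68 = 2×32 + 4
32 = 8×4 + 0
gcd = 4 and 4 | 3696, so solutions exist. Divide through by 4: 1693x ≡ 924 (mod 2110).
Now find 1693⁻¹ mod 2110:
2110 = 1·1693 + 417
1693 = 4·417 + 25
417 = 16·25 + 17
25 = 1·17 + 8
17 = 2·8 + 1
8 = 8·1 + 0
Back-substitute:
1 = 17 − 2·8
1 = −2·25 + 3·17
1 = 3·417 − 50·25
1 = −50·1693 + 203·417
1 = 203·2110 − 253·1693
So 1693·(-253) ≡ 1 (mod 2110), i.e. 1693⁻¹ ≡ 1857.
Then x ≡ 1857·924 ≡ 438 (mod 2110); the smallest non-negative solution is x = 438.

438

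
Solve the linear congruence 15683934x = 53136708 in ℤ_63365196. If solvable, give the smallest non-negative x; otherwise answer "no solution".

5375426

First find gcd(15683934, 63365196):
63365196 = 4×15683934 + 629460
15683934 = 24×629460 + 576894
629460 = 1×576894 + 52566
576894 = 10×52566 + 51234
52566 = 1×51234 + 1332
51234 = 38×1332 + 618
1332 = 2×618 + 96
618 = 6×96 + 42
96 = 2×42 + 12
42 = 3×12 + 6
12 = 2×6 + 0
gcd = 6 and 6 | 53136708, so solutions exist. Divide through by 6: 2613989x ≡ 8856118 (mod 10560866).
Now find 2613989⁻¹ mod 10560866:
10560866 = 4*2613989 + 104910
2613989 = 24*104910 + 96149
104910 = 1*96149 + 8761
96149 = 10*8761 + 8539
8761 = 1*8539 + 222
8539 = 38*222 + 103
222 = 2*103 + 16
103 = 6*16 + 7
16 = 2*7 + 2
7 = 3*2 + 1
2 = 2*1 + 0
Back-substitute:
1 = 7 − 3·2
1 = −3·16 + 7·7
1 = 7·103 − 45·16
1 = −45·222 + 97·103
1 = 97·8539 − 3731·222
1 = −3731·8761 + 3828·8539
1 = 3828·96149 − 42011·8761
1 = −42011·104910 + 45839·96149
1 = 45839·2613989 − 1142147·104910
1 = −1142147·10560866 + 4614427·2613989
So 2613989⁻¹ ≡ 4614427 (mod 10560866).
Then x ≡ 4614427·8856118 ≡ 5375426 (mod 10560866); the smallest non-negative solution is x = 5375426.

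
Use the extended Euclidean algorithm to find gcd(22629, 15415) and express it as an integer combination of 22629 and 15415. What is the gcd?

Repeated division:
22629 = 1·15415 + 7214
15415 = 2·7214 + 987
7214 = 7·987 + 305
987 = 3·305 + 72
305 = 4·72 + 17
72 = 4·17 + 4
17 = 4·4 + 1
4 = 4·1 + 0
gcd(22629, 15415) = 1.
Back-substituting:
1 = 17 − 4·4
1 = −4·72 + 17·17
1 = 17·305 − 72·72
1 = −72·987 + 233·305
1 = 233·7214 − 1703·987
1 = −1703·15415 + 3639·7214
1 = 3639·22629 − 5342·15415
So 1 = (3639)·22629 + (-5342)·15415.

1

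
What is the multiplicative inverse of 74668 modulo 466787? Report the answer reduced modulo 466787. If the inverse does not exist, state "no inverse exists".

Run Euclid on (466787, 74668):
466787 = 6·74668 + 18779
74668 = 3·18779 + 18331
18779 = 1·18331 + 448
18331 = 40·448 + 411
448 = 1·411 + 37
411 = 11·37 + 4
37 = 9·4 + 1
4 = 4·1 + 0
Since gcd(74668, 466787) = 1, back-substitute to write 1 as a combination:
1 = 37 − 9·4
1 = −9·411 + 100·37
1 = 100·448 − 109·411
1 = −109·18331 + 4460·448
1 = 4460·18779 − 4569·18331
1 = −4569·74668 + 18167·18779
1 = 18167·466787 − 113571·74668
Hence 74668⁻¹ ≡ -113571 ≡ 353216 (mod 466787).

353216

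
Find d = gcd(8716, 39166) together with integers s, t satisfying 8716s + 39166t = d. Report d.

2

Euclidean algorithm:
39166 = 4×8716 + 4302
8716 = 2×4302 + 112
4302 = 38×112 + 46
112 = 2×46 + 20
46 = 2×20 + 6
20 = 3×6 + 2
6 = 3×2 + 0
gcd(8716, 39166) = 2.
Working backward:
2 = 20 − 3·6
2 = −3·46 + 7·20
2 = 7·112 − 17·46
2 = −17·4302 + 653·112
2 = 653·8716 − 1323·4302
2 = −1323·39166 + 5945·8716
So 2 = (-1323)·39166 + (5945)·8716.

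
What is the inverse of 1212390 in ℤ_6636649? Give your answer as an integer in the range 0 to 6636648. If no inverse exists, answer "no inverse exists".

Extended Euclidean algorithm:
6636649 = 5*1212390 + 574699
1212390 = 2*574699 + 62992
574699 = 9*62992 + 7771
62992 = 8*7771 + 824
7771 = 9*824 + 355
824 = 2*355 + 114
355 = 3*114 + 13
114 = 8*13 + 10
13 = 1*10 + 3
10 = 3*3 + 1
3 = 3*1 + 0
gcd = 1, so the inverse exists. Back-substitute:
1 = 10 − 3·3
1 = −3·13 + 4·10
1 = 4·114 − 35·13
1 = −35·355 + 109·114
1 = 109·824 − 253·355
1 = −253·7771 + 2386·824
1 = 2386·62992 − 19341·7771
1 = −19341·574699 + 176455·62992
1 = 176455·1212390 − 372251·574699
1 = −372251·6636649 + 2037710·1212390
So 1212390·2037710 ≡ 1 (mod 6636649).

2037710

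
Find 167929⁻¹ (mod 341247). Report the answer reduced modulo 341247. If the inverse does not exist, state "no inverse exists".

gcd(341247, 167929) by repeated division:
341247 = 2*167929 + 5389
167929 = 31*5389 + 870
5389 = 6*870 + 169
870 = 5*169 + 25
169 = 6*25 + 19
25 = 1*19 + 6
19 = 3*6 + 1
6 = 6*1 + 0
gcd = 1, so the inverse exists. Back-substitute:
1 = 19 − 3·6
1 = −3·25 + 4·19
1 = 4·169 − 27·25
1 = −27·870 + 139·169
1 = 139·5389 − 861·870
1 = −861·167929 + 26830·5389
1 = 26830·341247 − 54521·167929
So 167929·(-54521) ≡ 1 (mod 341247), and -54521 ≡ 286726 (mod 341247).

286726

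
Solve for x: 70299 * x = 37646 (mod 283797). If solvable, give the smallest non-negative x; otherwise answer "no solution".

gcd(70299, 283797):
283797 = 4×70299 + 2601
70299 = 27×2601 + 72
2601 = 36×72 + 9
72 = 8×9 + 0
gcd = 9, but 9 ∤ 37646, so the congruence has no solution.

no solution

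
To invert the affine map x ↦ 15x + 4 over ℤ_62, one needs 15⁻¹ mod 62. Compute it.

gcd(62, 15) by repeated division:
62 = 4·15 + 2
15 = 7·2 + 1
2 = 2·1 + 0
Since gcd(15, 62) = 1, back-substitute to write 1 as a combination:
1 = 15 − 7·2
1 = −7·62 + 29·15
So 15·29 ≡ 1 (mod 62).

29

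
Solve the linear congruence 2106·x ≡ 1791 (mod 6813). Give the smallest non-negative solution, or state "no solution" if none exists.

347

First find gcd(2106, 6813):
6813 = 3*2106 + 495
2106 = 4*495 + 126
495 = 3*126 + 117
126 = 1*117 + 9
117 = 13*9 + 0
gcd = 9 and 9 | 1791, so solutions exist. Divide through by 9: 234x ≡ 199 (mod 757).
Now find 234⁻¹ mod 757:
757 = 3*234 + 55
234 = 4*55 + 14
55 = 3*14 + 13
14 = 1*13 + 1
13 = 13*1 + 0
Back-substitute:
1 = 14 − 13
1 = −55 + 4·14
1 = 4·234 − 17·55
1 = −17·757 + 55·234
So 234⁻¹ ≡ 55 (mod 757).
Then x ≡ 55·199 ≡ 347 (mod 757); the smallest non-negative solution is x = 347.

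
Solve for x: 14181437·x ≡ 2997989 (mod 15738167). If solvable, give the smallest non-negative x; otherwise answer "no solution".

First find gcd(14181437, 15738167):
15738167 = 1×14181437 + 1556730
14181437 = 9×1556730 + 170867
1556730 = 9×170867 + 18927
170867 = 9×18927 + 524
18927 = 36×524 + 63
524 = 8×63 + 20
63 = 3×20 + 3
20 = 6×3 + 2
3 = 1×2 + 1
2 = 2×1 + 0
gcd = 1, so a unique solution mod 15738167 exists.
Back-substitute for the Bézout coefficients:
1 = 3 − 2
1 = −20 + 7·3
1 = 7·63 − 22·20
1 = −22·524 + 183·63
1 = 183·18927 − 6610·524
1 = −6610·170867 + 59673·18927
1 = 59673·1556730 − 543667·170867
1 = −543667·14181437 + 4952676·1556730
1 = 4952676·15738167 − 5496343·14181437
So 14181437·(-5496343) ≡ 1 (mod 15738167), giving 14181437⁻¹ ≡ 10241824.
x ≡ 14181437⁻¹·2997989 ≡ 10241824·2997989 ≡ 10900109 (mod 15738167).

10900109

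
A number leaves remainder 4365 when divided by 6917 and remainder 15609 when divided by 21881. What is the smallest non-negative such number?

Write x = 4365 + 6917·k. Then 6917·k ≡ 15609 − 4365 ≡ 11244 (mod 21881).
Need 6917⁻¹ mod 21881. Extended Euclid on (21881, 6917):
21881 = 3·6917 + 1130
6917 = 6·1130 + 137
1130 = 8·137 + 34
137 = 4·34 + 1
34 = 34·1 + 0
Back-substitute:
1 = 137 − 4·34
1 = −4·1130 + 33·137
1 = 33·6917 − 202·1130
1 = −202·21881 + 639·6917
6917⁻¹ ≡ 639 (mod 21881), so k ≡ 639·11244 ≡ 7948 (mod 21881).
x = 4365 + 6917·7948 = 54980681.

54980681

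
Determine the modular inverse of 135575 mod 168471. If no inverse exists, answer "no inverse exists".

73619

Run Euclid on (168471, 135575):
168471 = 1·135575 + 32896
135575 = 4·32896 + 3991
32896 = 8·3991 + 968
3991 = 4·968 + 119
968 = 8·119 + 16
119 = 7·16 + 7
16 = 2·7 + 2
7 = 3·2 + 1
2 = 2·1 + 0
The gcd is 1. Working backward:
1 = 7 − 3·2
1 = −3·16 + 7·7
1 = 7·119 − 52·16
1 = −52·968 + 423·119
1 = 423·3991 − 1744·968
1 = −1744·32896 + 14375·3991
1 = 14375·135575 − 59244·32896
1 = −59244·168471 + 73619·135575
So 135575·73619 ≡ 1 (mod 168471).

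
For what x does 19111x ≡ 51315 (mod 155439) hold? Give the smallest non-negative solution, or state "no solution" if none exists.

129138

First find gcd(19111, 155439):
155439 = 8×19111 + 2551
19111 = 7×2551 + 1254
2551 = 2×1254 + 43
1254 = 29×43 + 7
43 = 6×7 + 1
7 = 7×1 + 0
gcd = 1, so a unique solution mod 155439 exists.
Back-substitute for the Bézout coefficients:
1 = 43 − 6·7
1 = −6·1254 + 175·43
1 = 175·2551 − 356·1254
1 = −356·19111 + 2667·2551
1 = 2667·155439 − 21692·19111
So 19111·(-21692) ≡ 1 (mod 155439), giving 19111⁻¹ ≡ 133747.
x ≡ 19111⁻¹·51315 ≡ 133747·51315 ≡ 129138 (mod 155439).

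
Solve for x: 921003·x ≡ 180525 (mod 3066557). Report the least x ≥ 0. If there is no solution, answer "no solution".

1692864

First find gcd(921003, 3066557):
3066557 = 3×921003 + 303548
921003 = 3×303548 + 10359
303548 = 29×10359 + 3137
10359 = 3×3137 + 948
3137 = 3×948 + 293
948 = 3×293 + 69
293 = 4×69 + 17
69 = 4×17 + 1
17 = 17×1 + 0
gcd = 1, so a unique solution mod 3066557 exists.
Back-substitute for the Bézout coefficients:
1 = 69 − 4·17
1 = −4·293 + 17·69
1 = 17·948 − 55·293
1 = −55·3137 + 182·948
1 = 182·10359 − 601·3137
1 = −601·303548 + 17611·10359
1 = 17611·921003 − 53434·303548
1 = −53434·3066557 + 177913·921003
So 921003·(177913) ≡ 1 (mod 3066557), giving 921003⁻¹ ≡ 177913.
x ≡ 921003⁻¹·180525 ≡ 177913·180525 ≡ 1692864 (mod 3066557).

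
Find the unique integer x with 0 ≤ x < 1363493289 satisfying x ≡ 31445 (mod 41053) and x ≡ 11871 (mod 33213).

Write x = 31445 + 41053·k. Then 41053·k ≡ 11871 − 31445 ≡ 13639 (mod 33213).
Need 41053⁻¹ mod 33213. Extended Euclid on (33213, 7840):
33213 = 4·7840 + 1853
7840 = 4·1853 + 428
1853 = 4·428 + 141
428 = 3·141 + 5
141 = 28·5 + 1
5 = 5·1 + 0
Back-substitute:
1 = 141 − 28·5
1 = −28·428 + 85·141
1 = 85·1853 − 368·428
1 = −368·7840 + 1557·1853
1 = 1557·33213 − 6596·7840
41053⁻¹ ≡ 26617 (mod 33213), so k ≡ 26617·13639 ≡ 11173 (mod 33213).
x = 31445 + 41053·11173 = 458716614.

458716614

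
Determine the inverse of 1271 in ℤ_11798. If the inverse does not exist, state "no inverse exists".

5291

Apply the Euclidean algorithm to 11798 and 1271:
11798 = 9*1271 + 359
1271 = 3*359 + 194
359 = 1*194 + 165
194 = 1*165 + 29
165 = 5*29 + 20
29 = 1*20 + 9
20 = 2*9 + 2
9 = 4*2 + 1
2 = 2*1 + 0
Since gcd(1271, 11798) = 1, back-substitute to write 1 as a combination:
1 = 9 − 4·2
1 = −4·20 + 9·9
1 = 9·29 − 13·20
1 = −13·165 + 74·29
1 = 74·194 − 87·165
1 = −87·359 + 161·194
1 = 161·1271 − 570·359
1 = −570·11798 + 5291·1271
So 1271·5291 ≡ 1 (mod 11798).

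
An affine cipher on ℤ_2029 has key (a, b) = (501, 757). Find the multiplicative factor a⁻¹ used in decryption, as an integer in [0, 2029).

81

Extended Euclidean algorithm:
2029 = 4*501 + 25
501 = 20*25 + 1
25 = 25*1 + 0
gcd = 1, so the inverse exists. Back-substitute:
1 = 501 − 20·25
1 = −20·2029 + 81·501
So 501·81 ≡ 1 (mod 2029).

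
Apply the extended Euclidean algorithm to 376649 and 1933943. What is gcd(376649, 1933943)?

1

Apply Euclid's algorithm to 1933943 and 376649:
1933943 = 5×376649 + 50698
376649 = 7×50698 + 21763
50698 = 2×21763 + 7172
21763 = 3×7172 + 247
7172 = 29×247 + 9
247 = 27×9 + 4
9 = 2×4 + 1
4 = 4×1 + 0
gcd(376649, 1933943) = 1.
Back-substituting:
1 = 9 − 2·4
1 = −2·247 + 55·9
1 = 55·7172 − 1597·247
1 = −1597·21763 + 4846·7172
1 = 4846·50698 − 11289·21763
1 = −11289·376649 + 83869·50698
1 = 83869·1933943 − 430634·376649
So 1 = (83869)·1933943 + (-430634)·376649.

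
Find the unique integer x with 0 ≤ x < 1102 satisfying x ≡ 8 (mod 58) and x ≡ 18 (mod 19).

Write x = 8 + 58·k. Then 58·k ≡ 18 − 8 ≡ 10 (mod 19).
Need 58⁻¹ mod 19. Extended Euclid on (19, 1):
19 = 19·1 + 0
58⁻¹ ≡ 1 (mod 19), so k ≡ 1·10 ≡ 10 (mod 19).
x = 8 + 58·10 = 588.

588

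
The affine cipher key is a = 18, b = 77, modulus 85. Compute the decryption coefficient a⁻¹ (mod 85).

52

Extended Euclidean algorithm:
85 = 4*18 + 13
18 = 1*13 + 5
13 = 2*5 + 3
5 = 1*3 + 2
3 = 1*2 + 1
2 = 2*1 + 0
The gcd is 1. Working backward:
1 = 3 − 2
1 = −5 + 2·3
1 = 2·13 − 5·5
1 = −5·18 + 7·13
1 = 7·85 − 33·18
So 18·(-33) ≡ 1 (mod 85), and -33 ≡ 52 (mod 85).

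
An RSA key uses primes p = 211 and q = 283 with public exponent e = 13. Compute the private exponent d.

φ(n) = (p−1)(q−1) = 210·282 = 59220.
Need d with 13·d ≡ 1 (mod 59220). Apply the extended Euclidean algorithm:
59220 = 4555*13 + 5
13 = 2*5 + 3
5 = 1*3 + 2
3 = 1*2 + 1
2 = 2*1 + 0
Back-substitute:
1 = 3 − 2
1 = −5 + 2·3
1 = 2·13 − 5·5
1 = −5·59220 + 22777·13
So 13·22777 ≡ 1 (mod 59220), hence d = 22777.

22777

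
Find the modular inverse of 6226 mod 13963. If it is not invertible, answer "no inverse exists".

gcd(13963, 6226) by repeated division:
13963 = 2×6226 + 1511
6226 = 4×1511 + 182
1511 = 8×182 + 55
182 = 3×55 + 17
55 = 3×17 + 4
17 = 4×4 + 1
4 = 4×1 + 0
The gcd is 1. Working backward:
1 = 17 − 4·4
1 = −4·55 + 13·17
1 = 13·182 − 43·55
1 = −43·1511 + 357·182
1 = 357·6226 − 1471·1511
1 = −1471·13963 + 3299·6226
So 6226·3299 ≡ 1 (mod 13963).

3299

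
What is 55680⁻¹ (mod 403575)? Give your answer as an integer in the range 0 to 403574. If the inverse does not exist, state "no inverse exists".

Compute gcd(55680, 403575):
403575 = 7×55680 + 13815
55680 = 4×13815 + 420
13815 = 32×420 + 375
420 = 1×375 + 45
375 = 8×45 + 15
45 = 3×15 + 0
Since gcd = 15 > 1, 55680 is not a unit mod 403575.

no inverse exists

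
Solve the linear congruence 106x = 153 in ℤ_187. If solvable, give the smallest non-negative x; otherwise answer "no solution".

First find gcd(106, 187):
187 = 1·106 + 81
106 = 1·81 + 25
81 = 3·25 + 6
25 = 4·6 + 1
6 = 6·1 + 0
gcd = 1, so a unique solution mod 187 exists.
Back-substitute for the Bézout coefficients:
1 = 25 − 4·6
1 = −4·81 + 13·25
1 = 13·106 − 17·81
1 = −17·187 + 30·106
So 106·(30) ≡ 1 (mod 187), giving 106⁻¹ ≡ 30.
x ≡ 106⁻¹·153 ≡ 30·153 ≡ 102 (mod 187).

102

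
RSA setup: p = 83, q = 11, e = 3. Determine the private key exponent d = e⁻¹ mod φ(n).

547

φ(n) = (p−1)(q−1) = 82·10 = 820.
Need d with 3·d ≡ 1 (mod 820). Apply the extended Euclidean algorithm:
820 = 273×3 + 1
3 = 3×1 + 0
Back-substitute:
1 = 820 − 273·3
So 3·(-273) ≡ 1 (mod 820), hence d ≡ -273 ≡ 547 (mod 820).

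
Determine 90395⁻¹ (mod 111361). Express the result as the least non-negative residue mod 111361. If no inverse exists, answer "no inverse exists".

gcd(111361, 90395) by repeated division:
111361 = 1·90395 + 20966
90395 = 4·20966 + 6531
20966 = 3·6531 + 1373
6531 = 4·1373 + 1039
1373 = 1·1039 + 334
1039 = 3·334 + 37
334 = 9·37 + 1
37 = 37·1 + 0
The gcd is 1. Working backward:
1 = 334 − 9·37
1 = −9·1039 + 28·334
1 = 28·1373 − 37·1039
1 = −37·6531 + 176·1373
1 = 176·20966 − 565·6531
1 = −565·90395 + 2436·20966
1 = 2436·111361 − 3001·90395
Hence 90395⁻¹ ≡ -3001 ≡ 108360 (mod 111361).

108360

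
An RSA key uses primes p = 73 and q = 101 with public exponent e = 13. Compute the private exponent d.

3877

φ(n) = (p−1)(q−1) = 72·100 = 7200.
Need d with 13·d ≡ 1 (mod 7200). Apply the extended Euclidean algorithm:
7200 = 553·13 + 11
13 = 1·11 + 2
11 = 5·2 + 1
2 = 2·1 + 0
Back-substitute:
1 = 11 − 5·2
1 = −5·13 + 6·11
1 = 6·7200 − 3323·13
So 13·(-3323) ≡ 1 (mod 7200), hence d ≡ -3323 ≡ 3877 (mod 7200).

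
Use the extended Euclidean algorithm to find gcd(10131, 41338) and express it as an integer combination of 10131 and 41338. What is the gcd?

11

Euclidean algorithm:
41338 = 4·10131 + 814
10131 = 12·814 + 363
814 = 2·363 + 88
363 = 4·88 + 11
88 = 8·11 + 0
gcd(10131, 41338) = 11.
Express as a combination:
11 = 363 − 4·88
11 = −4·814 + 9·363
11 = 9·10131 − 112·814
11 = −112·41338 + 457·10131
So 11 = (-112)·41338 + (457)·10131.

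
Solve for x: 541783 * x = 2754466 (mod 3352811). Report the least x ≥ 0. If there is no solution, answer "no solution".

50206

First find gcd(541783, 3352811):
3352811 = 6·541783 + 102113
541783 = 5·102113 + 31218
102113 = 3·31218 + 8459
31218 = 3·8459 + 5841
8459 = 1·5841 + 2618
5841 = 2·2618 + 605
2618 = 4·605 + 198
605 = 3·198 + 11
198 = 18·11 + 0
gcd = 11 and 11 | 2754466, so solutions exist. Divide through by 11: 49253x ≡ 250406 (mod 304801).
Now find 49253⁻¹ mod 304801:
304801 = 6·49253 + 9283
49253 = 5·9283 + 2838
9283 = 3·2838 + 769
2838 = 3·769 + 531
769 = 1·531 + 238
531 = 2·238 + 55
238 = 4·55 + 18
55 = 3·18 + 1
18 = 18·1 + 0
Back-substitute:
1 = 55 − 3·18
1 = −3·238 + 13·55
1 = 13·531 − 29·238
1 = −29·769 + 42·531
1 = 42·2838 − 155·769
1 = −155·9283 + 507·2838
1 = 507·49253 − 2690·9283
1 = −2690·304801 + 16647·49253
So 49253⁻¹ ≡ 16647 (mod 304801).
Then x ≡ 16647·250406 ≡ 50206 (mod 304801); the smallest non-negative solution is x = 50206.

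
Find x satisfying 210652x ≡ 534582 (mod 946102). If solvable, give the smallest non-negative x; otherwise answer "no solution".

First find gcd(210652, 946102):
946102 = 4*210652 + 103494
210652 = 2*103494 + 3664
103494 = 28*3664 + 902
3664 = 4*902 + 56
902 = 16*56 + 6
56 = 9*6 + 2
6 = 3*2 + 0
gcd = 2 and 2 | 534582, so solutions exist. Divide through by 2: 105326x ≡ 267291 (mod 473051).
Now find 105326⁻¹ mod 473051:
473051 = 4*105326 + 51747
105326 = 2*51747 + 1832
51747 = 28*1832 + 451
1832 = 4*451 + 28
451 = 16*28 + 3
28 = 9*3 + 1
3 = 3*1 + 0
Back-substitute:
1 = 28 − 9·3
1 = −9·451 + 145·28
1 = 145·1832 − 589·451
1 = −589·51747 + 16637·1832
1 = 16637·105326 − 33863·51747
1 = −33863·473051 + 152089·105326
So 105326⁻¹ ≡ 152089 (mod 473051).
Then x ≡ 152089·267291 ≡ 383214 (mod 473051); the smallest non-negative solution is x = 383214.

383214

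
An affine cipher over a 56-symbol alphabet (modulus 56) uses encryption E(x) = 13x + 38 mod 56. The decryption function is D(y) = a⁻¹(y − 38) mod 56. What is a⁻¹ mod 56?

13

Apply the Euclidean algorithm to 56 and 13:
56 = 4×13 + 4
13 = 3×4 + 1
4 = 4×1 + 0
gcd = 1, so the inverse exists. Back-substitute:
1 = 13 − 3·4
1 = −3·56 + 13·13
So 13·13 ≡ 1 (mod 56).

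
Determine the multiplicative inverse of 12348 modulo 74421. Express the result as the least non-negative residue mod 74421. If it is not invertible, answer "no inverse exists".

no inverse exists

Compute gcd(12348, 74421):
74421 = 6·12348 + 333
12348 = 37·333 + 27
333 = 12·27 + 9
27 = 3·9 + 0
Since gcd = 9 > 1, 12348 is not a unit mod 74421.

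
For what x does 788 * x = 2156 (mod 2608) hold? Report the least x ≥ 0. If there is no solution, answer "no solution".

59

First find gcd(788, 2608):
2608 = 3×788 + 244
788 = 3×244 + 56
244 = 4×56 + 20
56 = 2×20 + 16
20 = 1×16 + 4
16 = 4×4 + 0
gcd = 4 and 4 | 2156, so solutions exist. Divide through by 4: 197x ≡ 539 (mod 652).
Now find 197⁻¹ mod 652:
652 = 3·197 + 61
197 = 3·61 + 14
61 = 4·14 + 5
14 = 2·5 + 4
5 = 1·4 + 1
4 = 4·1 + 0
Back-substitute:
1 = 5 − 4
1 = −14 + 3·5
1 = 3·61 − 13·14
1 = −13·197 + 42·61
1 = 42·652 − 139·197
So 197·(-139) ≡ 1 (mod 652), i.e. 197⁻¹ ≡ 513.
Then x ≡ 513·539 ≡ 59 (mod 652); the smallest non-negative solution is x = 59.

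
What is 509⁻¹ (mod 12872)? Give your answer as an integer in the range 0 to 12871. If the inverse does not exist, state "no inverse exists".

7005

Apply the Euclidean algorithm to 12872 and 509:
12872 = 25×509 + 147
509 = 3×147 + 68
147 = 2×68 + 11
68 = 6×11 + 2
11 = 5×2 + 1
2 = 2×1 + 0
gcd = 1, so the inverse exists. Back-substitute:
1 = 11 − 5·2
1 = −5·68 + 31·11
1 = 31·147 − 67·68
1 = −67·509 + 232·147
1 = 232·12872 − 5867·509
Thus 509·(-5867) ≡ 1 (mod 12872); reducing, -5867 mod 12872 = 7005.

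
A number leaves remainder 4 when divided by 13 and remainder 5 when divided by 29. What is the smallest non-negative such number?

121

Write x = 4 + 13·k. Then 13·k ≡ 5 − 4 ≡ 1 (mod 29).
Need 13⁻¹ mod 29. Extended Euclid on (29, 13):
29 = 2*13 + 3
13 = 4*3 + 1
3 = 3*1 + 0
Back-substitute:
1 = 13 − 4·3
1 = −4·29 + 9·13
13⁻¹ ≡ 9 (mod 29), so k ≡ 9·1 ≡ 9 (mod 29).
x = 4 + 13·9 = 121.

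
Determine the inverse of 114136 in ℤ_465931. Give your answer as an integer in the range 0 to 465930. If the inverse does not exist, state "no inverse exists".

351322

gcd(465931, 114136) by repeated division:
465931 = 4*114136 + 9387
114136 = 12*9387 + 1492
9387 = 6*1492 + 435
1492 = 3*435 + 187
435 = 2*187 + 61
187 = 3*61 + 4
61 = 15*4 + 1
4 = 4*1 + 0
gcd = 1, so the inverse exists. Back-substitute:
1 = 61 − 15·4
1 = −15·187 + 46·61
1 = 46·435 − 107·187
1 = −107·1492 + 367·435
1 = 367·9387 − 2309·1492
1 = −2309·114136 + 28075·9387
1 = 28075·465931 − 114609·114136
Hence 114136⁻¹ ≡ -114609 ≡ 351322 (mod 465931).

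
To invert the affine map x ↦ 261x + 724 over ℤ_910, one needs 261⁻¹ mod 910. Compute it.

Extended Euclidean algorithm:
910 = 3·261 + 127
261 = 2·127 + 7
127 = 18·7 + 1
7 = 7·1 + 0
Since gcd(261, 910) = 1, back-substitute to write 1 as a combination:
1 = 127 − 18·7
1 = −18·261 + 37·127
1 = 37·910 − 129·261
So 261·(-129) ≡ 1 (mod 910), and -129 ≡ 781 (mod 910).

781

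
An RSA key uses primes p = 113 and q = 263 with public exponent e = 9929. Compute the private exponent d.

φ(n) = (p−1)(q−1) = 112·262 = 29344.
Need d with 9929·d ≡ 1 (mod 29344). Apply the extended Euclidean algorithm:
29344 = 2×9929 + 9486
9929 = 1×9486 + 443
9486 = 21×443 + 183
443 = 2×183 + 77
183 = 2×77 + 29
77 = 2×29 + 19
29 = 1×19 + 10
19 = 1×10 + 9
10 = 1×9 + 1
9 = 9×1 + 0
Back-substitute:
1 = 10 − 9
1 = −19 + 2·10
1 = 2·29 − 3·19
1 = −3·77 + 8·29
1 = 8·183 − 19·77
1 = −19·443 + 46·183
1 = 46·9486 − 985·443
1 = −985·9929 + 1031·9486
1 = 1031·29344 − 3047·9929
So 9929·(-3047) ≡ 1 (mod 29344), hence d ≡ -3047 ≡ 26297 (mod 29344).

26297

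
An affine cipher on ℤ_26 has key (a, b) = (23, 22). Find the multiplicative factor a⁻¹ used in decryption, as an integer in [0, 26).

Apply the Euclidean algorithm to 26 and 23:
26 = 1·23 + 3
23 = 7·3 + 2
3 = 1·2 + 1
2 = 2·1 + 0
gcd = 1, so the inverse exists. Back-substitute:
1 = 3 − 2
1 = −23 + 8·3
1 = 8·26 − 9·23
Hence 23⁻¹ ≡ -9 ≡ 17 (mod 26).

17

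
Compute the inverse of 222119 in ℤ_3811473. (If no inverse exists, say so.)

gcd(3811473, 222119) by repeated division:
3811473 = 17×222119 + 35450
222119 = 6×35450 + 9419
35450 = 3×9419 + 7193
9419 = 1×7193 + 2226
7193 = 3×2226 + 515
2226 = 4×515 + 166
515 = 3×166 + 17
166 = 9×17 + 13
17 = 1×13 + 4
13 = 3×4 + 1
4 = 4×1 + 0
gcd = 1, so the inverse exists. Back-substitute:
1 = 13 − 3·4
1 = −3·17 + 4·13
1 = 4·166 − 39·17
1 = −39·515 + 121·166
1 = 121·2226 − 523·515
1 = −523·7193 + 1690·2226
1 = 1690·9419 − 2213·7193
1 = −2213·35450 + 8329·9419
1 = 8329·222119 − 52187·35450
1 = −52187·3811473 + 895508·222119
So 222119·895508 ≡ 1 (mod 3811473).

895508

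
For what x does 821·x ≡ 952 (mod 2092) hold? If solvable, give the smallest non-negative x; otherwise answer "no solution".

284

First find gcd(821, 2092):
2092 = 2*821 + 450
821 = 1*450 + 371
450 = 1*371 + 79
371 = 4*79 + 55
79 = 1*55 + 24
55 = 2*24 + 7
24 = 3*7 + 3
7 = 2*3 + 1
3 = 3*1 + 0
gcd = 1, so a unique solution mod 2092 exists.
Back-substitute for the Bézout coefficients:
1 = 7 − 2·3
1 = −2·24 + 7·7
1 = 7·55 − 16·24
1 = −16·79 + 23·55
1 = 23·371 − 108·79
1 = −108·450 + 131·371
1 = 131·821 − 239·450
1 = −239·2092 + 609·821
So 821·(609) ≡ 1 (mod 2092), giving 821⁻¹ ≡ 609.
x ≡ 821⁻¹·952 ≡ 609·952 ≡ 284 (mod 2092).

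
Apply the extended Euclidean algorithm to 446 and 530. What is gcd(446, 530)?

2

Euclidean algorithm:
530 = 1*446 + 84
446 = 5*84 + 26
84 = 3*26 + 6
26 = 4*6 + 2
6 = 3*2 + 0
gcd(446, 530) = 2.
Back-substituting:
2 = 26 − 4·6
2 = −4·84 + 13·26
2 = 13·446 − 69·84
2 = −69·530 + 82·446
So 2 = (-69)·530 + (82)·446.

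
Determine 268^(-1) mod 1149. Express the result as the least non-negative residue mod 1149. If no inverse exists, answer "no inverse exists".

373

Run Euclid on (1149, 268):
1149 = 4×268 + 77
268 = 3×77 + 37
77 = 2×37 + 3
37 = 12×3 + 1
3 = 3×1 + 0
Since gcd(268, 1149) = 1, back-substitute to write 1 as a combination:
1 = 37 − 12·3
1 = −12·77 + 25·37
1 = 25·268 − 87·77
1 = −87·1149 + 373·268
So 268·373 ≡ 1 (mod 1149).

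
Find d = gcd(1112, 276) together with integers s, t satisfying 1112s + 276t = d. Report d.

Apply Euclid's algorithm to 1112 and 276:
1112 = 4*276 + 8
276 = 34*8 + 4
8 = 2*4 + 0
gcd(1112, 276) = 4.
Back-substituting:
4 = 276 − 34·8
4 = −34·1112 + 137·276
So 4 = (-34)·1112 + (137)·276.

4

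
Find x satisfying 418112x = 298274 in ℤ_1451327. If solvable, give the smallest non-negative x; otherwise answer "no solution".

1356142

First find gcd(418112, 1451327):
1451327 = 3·418112 + 196991
418112 = 2·196991 + 24130
196991 = 8·24130 + 3951
24130 = 6·3951 + 424
3951 = 9·424 + 135
424 = 3·135 + 19
135 = 7·19 + 2
19 = 9·2 + 1
2 = 2·1 + 0
gcd = 1, so a unique solution mod 1451327 exists.
Back-substitute for the Bézout coefficients:
1 = 19 − 9·2
1 = −9·135 + 64·19
1 = 64·424 − 201·135
1 = −201·3951 + 1873·424
1 = 1873·24130 − 11439·3951
1 = −11439·196991 + 93385·24130
1 = 93385·418112 − 198209·196991
1 = −198209·1451327 + 688012·418112
So 418112·(688012) ≡ 1 (mod 1451327), giving 418112⁻¹ ≡ 688012.
x ≡ 418112⁻¹·298274 ≡ 688012·298274 ≡ 1356142 (mod 1451327).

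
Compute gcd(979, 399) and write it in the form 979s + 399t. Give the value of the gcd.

1

Euclidean algorithm:
979 = 2×399 + 181
399 = 2×181 + 37
181 = 4×37 + 33
37 = 1×33 + 4
33 = 8×4 + 1
4 = 4×1 + 0
gcd(979, 399) = 1.
Working backward:
1 = 33 − 8·4
1 = −8·37 + 9·33
1 = 9·181 − 44·37
1 = −44·399 + 97·181
1 = 97·979 − 238·399
So 1 = (97)·979 + (-238)·399.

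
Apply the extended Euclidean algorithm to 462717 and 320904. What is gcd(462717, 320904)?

Euclidean algorithm:
462717 = 1×320904 + 141813
320904 = 2×141813 + 37278
141813 = 3×37278 + 29979
37278 = 1×29979 + 7299
29979 = 4×7299 + 783
7299 = 9×783 + 252
783 = 3×252 + 27
252 = 9×27 + 9
27 = 3×9 + 0
gcd(462717, 320904) = 9.
Working backward:
9 = 252 − 9·27
9 = −9·783 + 28·252
9 = 28·7299 − 261·783
9 = −261·29979 + 1072·7299
9 = 1072·37278 − 1333·29979
9 = −1333·141813 + 5071·37278
9 = 5071·320904 − 11475·141813
9 = −11475·462717 + 16546·320904
So 9 = (-11475)·462717 + (16546)·320904.

9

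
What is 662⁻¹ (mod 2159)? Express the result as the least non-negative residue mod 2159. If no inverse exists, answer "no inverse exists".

1223

Run Euclid on (2159, 662):
2159 = 3·662 + 173
662 = 3·173 + 143
173 = 1·143 + 30
143 = 4·30 + 23
30 = 1·23 + 7
23 = 3·7 + 2
7 = 3·2 + 1
2 = 2·1 + 0
Since gcd(662, 2159) = 1, back-substitute to write 1 as a combination:
1 = 7 − 3·2
1 = −3·23 + 10·7
1 = 10·30 − 13·23
1 = −13·143 + 62·30
1 = 62·173 − 75·143
1 = −75·662 + 287·173
1 = 287·2159 − 936·662
Thus 662·(-936) ≡ 1 (mod 2159); reducing, -936 mod 2159 = 1223.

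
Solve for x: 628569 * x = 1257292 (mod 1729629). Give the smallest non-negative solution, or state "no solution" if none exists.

no solution

gcd(628569, 1729629):
1729629 = 2*628569 + 472491
628569 = 1*472491 + 156078
472491 = 3*156078 + 4257
156078 = 36*4257 + 2826
4257 = 1*2826 + 1431
2826 = 1*1431 + 1395
1431 = 1*1395 + 36
1395 = 38*36 + 27
36 = 1*27 + 9
27 = 3*9 + 0
gcd = 9, but 9 ∤ 1257292, so the congruence has no solution.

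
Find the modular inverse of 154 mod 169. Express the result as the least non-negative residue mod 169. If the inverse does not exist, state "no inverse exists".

Apply the Euclidean algorithm to 169 and 154:
169 = 1·154 + 15
154 = 10·15 + 4
15 = 3·4 + 3
4 = 1·3 + 1
3 = 3·1 + 0
gcd = 1, so the inverse exists. Back-substitute:
1 = 4 − 3
1 = −15 + 4·4
1 = 4·154 − 41·15
1 = −41·169 + 45·154
So 154·45 ≡ 1 (mod 169).

45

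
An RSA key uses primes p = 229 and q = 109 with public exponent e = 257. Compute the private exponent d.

15905

φ(n) = (p−1)(q−1) = 228·108 = 24624.
Need d with 257·d ≡ 1 (mod 24624). Apply the extended Euclidean algorithm:
24624 = 95·257 + 209
257 = 1·209 + 48
209 = 4·48 + 17
48 = 2·17 + 14
17 = 1·14 + 3
14 = 4·3 + 2
3 = 1·2 + 1
2 = 2·1 + 0
Back-substitute:
1 = 3 − 2
1 = −14 + 5·3
1 = 5·17 − 6·14
1 = −6·48 + 17·17
1 = 17·209 − 74·48
1 = −74·257 + 91·209
1 = 91·24624 − 8719·257
So 257·(-8719) ≡ 1 (mod 24624), hence d ≡ -8719 ≡ 15905 (mod 24624).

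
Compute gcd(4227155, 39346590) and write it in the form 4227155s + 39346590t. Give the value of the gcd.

5

Apply Euclid's algorithm to 39346590 and 4227155:
39346590 = 9*4227155 + 1302195
4227155 = 3*1302195 + 320570
1302195 = 4*320570 + 19915
320570 = 16*19915 + 1930
19915 = 10*1930 + 615
1930 = 3*615 + 85
615 = 7*85 + 20
85 = 4*20 + 5
20 = 4*5 + 0
gcd(4227155, 39346590) = 5.
Working backward:
5 = 85 − 4·20
5 = −4·615 + 29·85
5 = 29·1930 − 91·615
5 = −91·19915 + 939·1930
5 = 939·320570 − 15115·19915
5 = −15115·1302195 + 61399·320570
5 = 61399·4227155 − 199312·1302195
5 = −199312·39346590 + 1855207·4227155
So 5 = (-199312)·39346590 + (1855207)·4227155.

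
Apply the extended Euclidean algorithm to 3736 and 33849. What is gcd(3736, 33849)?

1

Euclidean algorithm:
33849 = 9×3736 + 225
3736 = 16×225 + 136
225 = 1×136 + 89
136 = 1×89 + 47
89 = 1×47 + 42
47 = 1×42 + 5
42 = 8×5 + 2
5 = 2×2 + 1
2 = 2×1 + 0
gcd(3736, 33849) = 1.
Back-substituting:
1 = 5 − 2·2
1 = −2·42 + 17·5
1 = 17·47 − 19·42
1 = −19·89 + 36·47
1 = 36·136 − 55·89
1 = −55·225 + 91·136
1 = 91·3736 − 1511·225
1 = −1511·33849 + 13690·3736
So 1 = (-1511)·33849 + (13690)·3736.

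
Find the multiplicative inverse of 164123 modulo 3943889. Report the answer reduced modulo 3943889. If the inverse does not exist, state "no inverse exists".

3271263

Extended Euclidean algorithm:
3943889 = 24*164123 + 4937
164123 = 33*4937 + 1202
4937 = 4*1202 + 129
1202 = 9*129 + 41
129 = 3*41 + 6
41 = 6*6 + 5
6 = 1*5 + 1
5 = 5*1 + 0
The gcd is 1. Working backward:
1 = 6 − 5
1 = −41 + 7·6
1 = 7·129 − 22·41
1 = −22·1202 + 205·129
1 = 205·4937 − 842·1202
1 = −842·164123 + 27991·4937
1 = 27991·3943889 − 672626·164123
So 164123·(-672626) ≡ 1 (mod 3943889), and -672626 ≡ 3271263 (mod 3943889).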